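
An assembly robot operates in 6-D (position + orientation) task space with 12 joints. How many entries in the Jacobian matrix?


Given: task space dimension = 6, joints = 12
Jacobian is a 6 x 12 matrix
Total entries = rows * columns
Total = 6 * 12
Total = 72

72


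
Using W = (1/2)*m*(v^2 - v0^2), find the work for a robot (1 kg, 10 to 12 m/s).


Given: m = 1 kg, v0 = 10 m/s, v = 12 m/s
Using W = (1/2)*m*(v^2 - v0^2)
v^2 = 12^2 = 144
v0^2 = 10^2 = 100
v^2 - v0^2 = 144 - 100 = 44
W = (1/2)*1*44 = 22 J

22 J


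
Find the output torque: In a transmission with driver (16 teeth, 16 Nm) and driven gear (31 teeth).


Given: N1 = 16, N2 = 31, T1 = 16 Nm
Using T2/T1 = N2/N1
T2 = T1 * N2 / N1
T2 = 16 * 31 / 16
T2 = 496 / 16
T2 = 31 Nm

31 Nm


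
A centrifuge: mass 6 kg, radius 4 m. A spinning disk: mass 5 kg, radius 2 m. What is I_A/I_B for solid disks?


Given: M1=6 kg, R1=4 m, M2=5 kg, R2=2 m
For a disk: I = (1/2)*M*R^2, so I_A/I_B = (M1*R1^2)/(M2*R2^2)
M1*R1^2 = 6*16 = 96
M2*R2^2 = 5*4 = 20
I_A/I_B = 96/20 = 24/5

24/5


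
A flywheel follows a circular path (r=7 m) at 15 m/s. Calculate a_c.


Given: v = 15 m/s, r = 7 m
Using a_c = v^2 / r
a_c = 15^2 / 7
a_c = 225 / 7
a_c = 225/7 m/s^2

225/7 m/s^2


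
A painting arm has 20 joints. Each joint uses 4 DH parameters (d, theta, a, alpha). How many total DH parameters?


Given: 20 joints, 4 DH parameters per joint (d, theta, a, alpha)
Total DH parameters = number_of_joints * 4
Total = 20 * 4
Total = 80

80


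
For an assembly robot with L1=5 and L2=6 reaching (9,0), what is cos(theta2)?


Given: L1 = 5, L2 = 6, target (x, y) = (9, 0)
Using cos(theta2) = (x^2 + y^2 - L1^2 - L2^2) / (2*L1*L2)
x^2 + y^2 = 9^2 + 0 = 81
L1^2 + L2^2 = 25 + 36 = 61
Numerator = 81 - 61 = 20
Denominator = 2*5*6 = 60
cos(theta2) = 20/60 = 1/3

1/3


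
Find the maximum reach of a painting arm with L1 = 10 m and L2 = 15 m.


Given: L1 = 10 m, L2 = 15 m
For a 2-link planar arm, max reach = L1 + L2 (fully extended)
Max reach = 10 + 15
Max reach = 25 m

25 m


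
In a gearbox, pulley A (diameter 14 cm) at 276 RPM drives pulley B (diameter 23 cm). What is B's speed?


Given: D1 = 14 cm, w1 = 276 RPM, D2 = 23 cm
Using D1*w1 = D2*w2
w2 = D1*w1 / D2
w2 = 14*276 / 23
w2 = 3864 / 23
w2 = 168 RPM

168 RPM


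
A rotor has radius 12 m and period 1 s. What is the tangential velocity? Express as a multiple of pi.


Given: radius r = 12 m, period T = 1 s
Using v = 2*pi*r / T
v = 2*pi*12 / 1
v = 24*pi / 1
v = 24*pi m/s

24*pi m/s


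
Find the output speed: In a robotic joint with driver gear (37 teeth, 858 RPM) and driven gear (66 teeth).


Given: N1 = 37 teeth, w1 = 858 RPM, N2 = 66 teeth
Using N1*w1 = N2*w2
w2 = N1*w1 / N2
w2 = 37*858 / 66
w2 = 31746 / 66
w2 = 481 RPM

481 RPM


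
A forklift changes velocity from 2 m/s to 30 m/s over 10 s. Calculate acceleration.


Given: initial velocity v0 = 2 m/s, final velocity v = 30 m/s, time t = 10 s
Using a = (v - v0) / t
a = (30 - 2) / 10
a = 28 / 10
a = 14/5 m/s^2

14/5 m/s^2


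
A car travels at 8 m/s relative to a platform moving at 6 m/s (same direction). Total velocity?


Given: object velocity = 8 m/s, platform velocity = 6 m/s (same direction)
Using classical velocity addition: v_total = v_object + v_platform
v_total = 8 + 6
v_total = 14 m/s

14 m/s


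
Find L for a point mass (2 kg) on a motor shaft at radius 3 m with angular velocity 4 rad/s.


Given: m = 2 kg, r = 3 m, omega = 4 rad/s
For a point mass: I = m*r^2
I = 2*3^2 = 2*9 = 18
L = I*omega = 18*4
L = 72 kg*m^2/s

72 kg*m^2/s


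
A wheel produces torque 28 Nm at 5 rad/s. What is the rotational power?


Given: tau = 28 Nm, omega = 5 rad/s
Using P = tau * omega
P = 28 * 5
P = 140 W

140 W


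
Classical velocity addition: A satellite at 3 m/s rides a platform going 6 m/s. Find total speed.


Given: object velocity = 3 m/s, platform velocity = 6 m/s (same direction)
Using classical velocity addition: v_total = v_object + v_platform
v_total = 3 + 6
v_total = 9 m/s

9 m/s


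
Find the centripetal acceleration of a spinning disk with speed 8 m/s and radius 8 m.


Given: v = 8 m/s, r = 8 m
Using a_c = v^2 / r
a_c = 8^2 / 8
a_c = 64 / 8
a_c = 8 m/s^2

8 m/s^2


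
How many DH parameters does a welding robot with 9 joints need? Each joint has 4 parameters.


Given: 9 joints, 4 DH parameters per joint (d, theta, a, alpha)
Total DH parameters = number_of_joints * 4
Total = 9 * 4
Total = 36

36


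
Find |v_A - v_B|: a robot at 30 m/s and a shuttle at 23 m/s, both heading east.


Given: v_A = 30 m/s east, v_B = 23 m/s east
Both move in the same direction; relative speed = |v_A - v_B|
|30 - 23| = |7|
= 7 m/s

7 m/s


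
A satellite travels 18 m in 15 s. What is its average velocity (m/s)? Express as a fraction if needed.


Given: distance d = 18 m, time t = 15 s
Using v = d / t
v = 18 / 15
v = 6/5 m/s

6/5 m/s


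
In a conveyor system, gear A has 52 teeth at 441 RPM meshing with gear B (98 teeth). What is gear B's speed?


Given: N1 = 52 teeth, w1 = 441 RPM, N2 = 98 teeth
Using N1*w1 = N2*w2
w2 = N1*w1 / N2
w2 = 52*441 / 98
w2 = 22932 / 98
w2 = 234 RPM

234 RPM


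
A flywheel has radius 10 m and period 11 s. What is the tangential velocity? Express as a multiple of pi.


Given: radius r = 10 m, period T = 11 s
Using v = 2*pi*r / T
v = 2*pi*10 / 11
v = 20*pi / 11
v = 20/11*pi m/s

20/11*pi m/s


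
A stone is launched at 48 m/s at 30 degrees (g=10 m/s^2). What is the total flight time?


Given: v0 = 48 m/s, theta = 30 deg, g = 10 m/s^2
sin(30) = 1/2
Using T = 2*v0*sin(theta) / g
T = 2*48*1/2 / 10
T = 48 / 10
T = 24/5 s

24/5 s


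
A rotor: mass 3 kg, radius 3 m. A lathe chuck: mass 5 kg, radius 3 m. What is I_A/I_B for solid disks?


Given: M1=3 kg, R1=3 m, M2=5 kg, R2=3 m
For a disk: I = (1/2)*M*R^2, so I_A/I_B = (M1*R1^2)/(M2*R2^2)
M1*R1^2 = 3*9 = 27
M2*R2^2 = 5*9 = 45
I_A/I_B = 27/45 = 3/5

3/5


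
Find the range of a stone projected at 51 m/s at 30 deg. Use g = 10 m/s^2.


Given: v0 = 51 m/s, theta = 30 deg, g = 10 m/s^2
sin(2*30) = sin(60) = sqrt(3)/2
Using R = v0^2 * sin(2*theta) / g
R = 51^2 * (sqrt(3)/2) / 10
R = 2601 * sqrt(3) / 20
R = 2601/20*sqrt(3) m

2601/20*sqrt(3) m


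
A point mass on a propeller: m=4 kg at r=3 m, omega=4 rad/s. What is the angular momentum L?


Given: m = 4 kg, r = 3 m, omega = 4 rad/s
For a point mass: I = m*r^2
I = 4*3^2 = 4*9 = 36
L = I*omega = 36*4
L = 144 kg*m^2/s

144 kg*m^2/s


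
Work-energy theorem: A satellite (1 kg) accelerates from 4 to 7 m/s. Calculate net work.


Given: m = 1 kg, v0 = 4 m/s, v = 7 m/s
Using W = (1/2)*m*(v^2 - v0^2)
v^2 = 7^2 = 49
v0^2 = 4^2 = 16
v^2 - v0^2 = 49 - 16 = 33
W = (1/2)*1*33 = 33/2 J

33/2 J


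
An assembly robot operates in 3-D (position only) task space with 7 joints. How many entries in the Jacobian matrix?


Given: task space dimension = 3, joints = 7
Jacobian is a 3 x 7 matrix
Total entries = rows * columns
Total = 3 * 7
Total = 21

21


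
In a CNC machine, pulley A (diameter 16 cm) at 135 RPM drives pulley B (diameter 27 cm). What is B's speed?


Given: D1 = 16 cm, w1 = 135 RPM, D2 = 27 cm
Using D1*w1 = D2*w2
w2 = D1*w1 / D2
w2 = 16*135 / 27
w2 = 2160 / 27
w2 = 80 RPM

80 RPM


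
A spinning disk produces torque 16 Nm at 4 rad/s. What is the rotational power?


Given: tau = 16 Nm, omega = 4 rad/s
Using P = tau * omega
P = 16 * 4
P = 64 W

64 W


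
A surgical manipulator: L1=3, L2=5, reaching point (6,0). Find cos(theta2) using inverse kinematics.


Given: L1 = 3, L2 = 5, target (x, y) = (6, 0)
Using cos(theta2) = (x^2 + y^2 - L1^2 - L2^2) / (2*L1*L2)
x^2 + y^2 = 6^2 + 0 = 36
L1^2 + L2^2 = 9 + 25 = 34
Numerator = 36 - 34 = 2
Denominator = 2*3*5 = 30
cos(theta2) = 2/30 = 1/15

1/15


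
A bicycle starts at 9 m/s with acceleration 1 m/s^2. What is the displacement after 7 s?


Given: v0 = 9 m/s, a = 1 m/s^2, t = 7 s
Using s = v0*t + (1/2)*a*t^2
s = 9*7 + (1/2)*1*7^2
s = 63 + (1/2)*49
s = 63 + 49/2
s = 175/2

175/2 m


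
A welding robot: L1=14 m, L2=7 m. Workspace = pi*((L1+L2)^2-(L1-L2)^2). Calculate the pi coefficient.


Given: L1 = 14, L2 = 7
(L1+L2)^2 = (21)^2 = 441
(L1-L2)^2 = (7)^2 = 49
Difference = 441 - 49 = 392
This equals 4*L1*L2 = 4*14*7 = 392
Workspace area = 392*pi

392


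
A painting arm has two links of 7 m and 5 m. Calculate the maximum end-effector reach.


Given: L1 = 7 m, L2 = 5 m
For a 2-link planar arm, max reach = L1 + L2 (fully extended)
Max reach = 7 + 5
Max reach = 12 m

12 m


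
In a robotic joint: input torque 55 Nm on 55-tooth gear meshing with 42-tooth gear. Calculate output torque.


Given: N1 = 55, N2 = 42, T1 = 55 Nm
Using T2/T1 = N2/N1
T2 = T1 * N2 / N1
T2 = 55 * 42 / 55
T2 = 2310 / 55
T2 = 42 Nm

42 Nm


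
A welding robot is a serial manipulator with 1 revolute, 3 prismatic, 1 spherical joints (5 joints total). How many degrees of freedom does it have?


Given: serial robot with 1 revolute, 3 prismatic, 1 spherical joints
DOF contribution per joint type: revolute=1, prismatic=1, spherical=3, fixed=0
DOF = 1*1 + 3*1 + 1*3
DOF = 7

7


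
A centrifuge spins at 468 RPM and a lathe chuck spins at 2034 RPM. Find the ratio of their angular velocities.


Given: RPM_A = 468, RPM_B = 2034
omega = 2*pi*RPM/60, so omega_A/omega_B = RPM_A / RPM_B
omega_A/omega_B = 468 / 2034
omega_A/omega_B = 26/113

26/113


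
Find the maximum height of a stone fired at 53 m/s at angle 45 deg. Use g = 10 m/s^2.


Given: v0 = 53 m/s, theta = 45 deg, g = 10 m/s^2
sin^2(45) = 1/2
Using H = v0^2 * sin^2(theta) / (2*g)
H = 53^2 * 1/2 / (2*10)
H = 2809 * 1/2 / 20
H = 2809/2 / 20
H = 2809/40 m

2809/40 m


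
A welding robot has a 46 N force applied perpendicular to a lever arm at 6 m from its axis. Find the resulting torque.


Given: F = 46 N, r = 6 m, angle = 90 deg (perpendicular)
Using tau = F * r * sin(90)
sin(90) = 1
tau = 46 * 6 * 1
tau = 276 Nm

276 Nm


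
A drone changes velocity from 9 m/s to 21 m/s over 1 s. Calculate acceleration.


Given: initial velocity v0 = 9 m/s, final velocity v = 21 m/s, time t = 1 s
Using a = (v - v0) / t
a = (21 - 9) / 1
a = 12 / 1
a = 12 m/s^2

12 m/s^2


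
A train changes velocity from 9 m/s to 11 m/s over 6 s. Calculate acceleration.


Given: initial velocity v0 = 9 m/s, final velocity v = 11 m/s, time t = 6 s
Using a = (v - v0) / t
a = (11 - 9) / 6
a = 2 / 6
a = 1/3 m/s^2

1/3 m/s^2


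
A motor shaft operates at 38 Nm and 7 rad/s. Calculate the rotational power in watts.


Given: tau = 38 Nm, omega = 7 rad/s
Using P = tau * omega
P = 38 * 7
P = 266 W

266 W


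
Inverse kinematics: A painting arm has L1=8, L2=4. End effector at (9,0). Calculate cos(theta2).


Given: L1 = 8, L2 = 4, target (x, y) = (9, 0)
Using cos(theta2) = (x^2 + y^2 - L1^2 - L2^2) / (2*L1*L2)
x^2 + y^2 = 9^2 + 0 = 81
L1^2 + L2^2 = 64 + 16 = 80
Numerator = 81 - 80 = 1
Denominator = 2*8*4 = 64
cos(theta2) = 1/64 = 1/64

1/64


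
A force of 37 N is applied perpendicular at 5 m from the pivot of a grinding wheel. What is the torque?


Given: F = 37 N, r = 5 m, angle = 90 deg (perpendicular)
Using tau = F * r * sin(90)
sin(90) = 1
tau = 37 * 5 * 1
tau = 185 Nm

185 Nm


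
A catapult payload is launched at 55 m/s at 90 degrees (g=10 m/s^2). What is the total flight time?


Given: v0 = 55 m/s, theta = 90 deg, g = 10 m/s^2
sin(90) = 1
Using T = 2*v0*sin(theta) / g
T = 2*55*1 / 10
T = 110 / 10
T = 11 s

11 s


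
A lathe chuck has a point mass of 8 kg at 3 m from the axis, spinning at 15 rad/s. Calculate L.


Given: m = 8 kg, r = 3 m, omega = 15 rad/s
For a point mass: I = m*r^2
I = 8*3^2 = 8*9 = 72
L = I*omega = 72*15
L = 1080 kg*m^2/s

1080 kg*m^2/s


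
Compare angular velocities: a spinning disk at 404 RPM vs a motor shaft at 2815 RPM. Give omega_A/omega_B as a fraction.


Given: RPM_A = 404, RPM_B = 2815
omega = 2*pi*RPM/60, so omega_A/omega_B = RPM_A / RPM_B
omega_A/omega_B = 404 / 2815
omega_A/omega_B = 404/2815

404/2815


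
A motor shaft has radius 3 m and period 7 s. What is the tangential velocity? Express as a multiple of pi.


Given: radius r = 3 m, period T = 7 s
Using v = 2*pi*r / T
v = 2*pi*3 / 7
v = 6*pi / 7
v = 6/7*pi m/s

6/7*pi m/s


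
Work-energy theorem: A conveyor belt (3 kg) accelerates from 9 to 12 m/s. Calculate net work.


Given: m = 3 kg, v0 = 9 m/s, v = 12 m/s
Using W = (1/2)*m*(v^2 - v0^2)
v^2 = 12^2 = 144
v0^2 = 9^2 = 81
v^2 - v0^2 = 144 - 81 = 63
W = (1/2)*3*63 = 189/2 J

189/2 J


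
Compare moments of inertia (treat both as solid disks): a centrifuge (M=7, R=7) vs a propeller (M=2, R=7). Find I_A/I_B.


Given: M1=7 kg, R1=7 m, M2=2 kg, R2=7 m
For a disk: I = (1/2)*M*R^2, so I_A/I_B = (M1*R1^2)/(M2*R2^2)
M1*R1^2 = 7*49 = 343
M2*R2^2 = 2*49 = 98
I_A/I_B = 343/98 = 7/2

7/2


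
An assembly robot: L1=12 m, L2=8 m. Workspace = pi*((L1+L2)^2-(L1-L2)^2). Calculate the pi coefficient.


Given: L1 = 12, L2 = 8
(L1+L2)^2 = (20)^2 = 400
(L1-L2)^2 = (4)^2 = 16
Difference = 400 - 16 = 384
This equals 4*L1*L2 = 4*12*8 = 384
Workspace area = 384*pi

384


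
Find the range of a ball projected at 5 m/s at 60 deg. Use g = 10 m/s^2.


Given: v0 = 5 m/s, theta = 60 deg, g = 10 m/s^2
sin(2*60) = sin(120) = sqrt(3)/2
Using R = v0^2 * sin(2*theta) / g
R = 5^2 * (sqrt(3)/2) / 10
R = 25 * sqrt(3) / 20
R = 5/4*sqrt(3) m

5/4*sqrt(3) m


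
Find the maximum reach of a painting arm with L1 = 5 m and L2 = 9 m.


Given: L1 = 5 m, L2 = 9 m
For a 2-link planar arm, max reach = L1 + L2 (fully extended)
Max reach = 5 + 9
Max reach = 14 m

14 m


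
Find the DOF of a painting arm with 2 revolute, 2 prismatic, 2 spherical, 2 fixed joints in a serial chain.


Given: serial robot with 2 revolute, 2 prismatic, 2 spherical, 2 fixed joints
DOF contribution per joint type: revolute=1, prismatic=1, spherical=3, fixed=0
DOF = 2*1 + 2*1 + 2*3 + 2*0
DOF = 10

10


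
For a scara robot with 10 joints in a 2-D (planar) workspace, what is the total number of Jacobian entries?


Given: task space dimension = 2, joints = 10
Jacobian is a 2 x 10 matrix
Total entries = rows * columns
Total = 2 * 10
Total = 20

20


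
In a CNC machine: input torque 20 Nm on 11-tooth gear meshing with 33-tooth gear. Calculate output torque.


Given: N1 = 11, N2 = 33, T1 = 20 Nm
Using T2/T1 = N2/N1
T2 = T1 * N2 / N1
T2 = 20 * 33 / 11
T2 = 660 / 11
T2 = 60 Nm

60 Nm


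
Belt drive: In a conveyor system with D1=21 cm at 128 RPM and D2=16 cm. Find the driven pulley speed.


Given: D1 = 21 cm, w1 = 128 RPM, D2 = 16 cm
Using D1*w1 = D2*w2
w2 = D1*w1 / D2
w2 = 21*128 / 16
w2 = 2688 / 16
w2 = 168 RPM

168 RPM


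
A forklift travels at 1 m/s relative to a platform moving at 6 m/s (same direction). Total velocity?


Given: object velocity = 1 m/s, platform velocity = 6 m/s (same direction)
Using classical velocity addition: v_total = v_object + v_platform
v_total = 1 + 6
v_total = 7 m/s

7 m/s


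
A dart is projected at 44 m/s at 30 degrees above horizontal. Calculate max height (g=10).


Given: v0 = 44 m/s, theta = 30 deg, g = 10 m/s^2
sin^2(30) = 1/4
Using H = v0^2 * sin^2(theta) / (2*g)
H = 44^2 * 1/4 / (2*10)
H = 1936 * 1/4 / 20
H = 484 / 20
H = 121/5 m

121/5 m


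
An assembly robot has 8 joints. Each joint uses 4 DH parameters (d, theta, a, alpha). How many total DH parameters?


Given: 8 joints, 4 DH parameters per joint (d, theta, a, alpha)
Total DH parameters = number_of_joints * 4
Total = 8 * 4
Total = 32

32


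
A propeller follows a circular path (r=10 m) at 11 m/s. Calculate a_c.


Given: v = 11 m/s, r = 10 m
Using a_c = v^2 / r
a_c = 11^2 / 10
a_c = 121 / 10
a_c = 121/10 m/s^2

121/10 m/s^2


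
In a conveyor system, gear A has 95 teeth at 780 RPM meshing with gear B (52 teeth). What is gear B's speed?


Given: N1 = 95 teeth, w1 = 780 RPM, N2 = 52 teeth
Using N1*w1 = N2*w2
w2 = N1*w1 / N2
w2 = 95*780 / 52
w2 = 74100 / 52
w2 = 1425 RPM

1425 RPM


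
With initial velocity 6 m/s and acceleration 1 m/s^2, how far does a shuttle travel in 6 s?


Given: v0 = 6 m/s, a = 1 m/s^2, t = 6 s
Using s = v0*t + (1/2)*a*t^2
s = 6*6 + (1/2)*1*6^2
s = 36 + (1/2)*36
s = 36 + 18
s = 54

54 m


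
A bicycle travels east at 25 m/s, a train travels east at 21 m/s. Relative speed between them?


Given: v_A = 25 m/s east, v_B = 21 m/s east
Both move in the same direction; relative speed = |v_A - v_B|
|25 - 21| = |4|
= 4 m/s

4 m/s


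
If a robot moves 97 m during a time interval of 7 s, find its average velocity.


Given: distance d = 97 m, time t = 7 s
Using v = d / t
v = 97 / 7
v = 97/7 m/s

97/7 m/s


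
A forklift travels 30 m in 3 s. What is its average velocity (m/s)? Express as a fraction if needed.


Given: distance d = 30 m, time t = 3 s
Using v = d / t
v = 30 / 3
v = 10 m/s

10 m/s


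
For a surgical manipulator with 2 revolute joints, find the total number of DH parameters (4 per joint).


Given: 2 joints, 4 DH parameters per joint (d, theta, a, alpha)
Total DH parameters = number_of_joints * 4
Total = 2 * 4
Total = 8

8


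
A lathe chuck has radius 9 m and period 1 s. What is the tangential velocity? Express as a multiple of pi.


Given: radius r = 9 m, period T = 1 s
Using v = 2*pi*r / T
v = 2*pi*9 / 1
v = 18*pi / 1
v = 18*pi m/s

18*pi m/s


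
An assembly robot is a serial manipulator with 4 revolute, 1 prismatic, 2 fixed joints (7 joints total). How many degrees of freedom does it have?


Given: serial robot with 4 revolute, 1 prismatic, 2 fixed joints
DOF contribution per joint type: revolute=1, prismatic=1, spherical=3, fixed=0
DOF = 4*1 + 1*1 + 2*0
DOF = 5

5


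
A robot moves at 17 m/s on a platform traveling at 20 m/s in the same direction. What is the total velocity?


Given: object velocity = 17 m/s, platform velocity = 20 m/s (same direction)
Using classical velocity addition: v_total = v_object + v_platform
v_total = 17 + 20
v_total = 37 m/s

37 m/s


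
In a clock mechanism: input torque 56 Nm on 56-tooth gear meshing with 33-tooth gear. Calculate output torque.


Given: N1 = 56, N2 = 33, T1 = 56 Nm
Using T2/T1 = N2/N1
T2 = T1 * N2 / N1
T2 = 56 * 33 / 56
T2 = 1848 / 56
T2 = 33 Nm

33 Nm


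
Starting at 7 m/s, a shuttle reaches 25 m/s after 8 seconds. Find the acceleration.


Given: initial velocity v0 = 7 m/s, final velocity v = 25 m/s, time t = 8 s
Using a = (v - v0) / t
a = (25 - 7) / 8
a = 18 / 8
a = 9/4 m/s^2

9/4 m/s^2


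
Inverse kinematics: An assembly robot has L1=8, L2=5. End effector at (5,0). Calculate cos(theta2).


Given: L1 = 8, L2 = 5, target (x, y) = (5, 0)
Using cos(theta2) = (x^2 + y^2 - L1^2 - L2^2) / (2*L1*L2)
x^2 + y^2 = 5^2 + 0 = 25
L1^2 + L2^2 = 64 + 25 = 89
Numerator = 25 - 89 = -64
Denominator = 2*8*5 = 80
cos(theta2) = -64/80 = -4/5

-4/5


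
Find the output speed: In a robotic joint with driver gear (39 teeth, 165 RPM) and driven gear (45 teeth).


Given: N1 = 39 teeth, w1 = 165 RPM, N2 = 45 teeth
Using N1*w1 = N2*w2
w2 = N1*w1 / N2
w2 = 39*165 / 45
w2 = 6435 / 45
w2 = 143 RPM

143 RPM


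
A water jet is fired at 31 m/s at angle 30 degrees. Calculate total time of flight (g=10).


Given: v0 = 31 m/s, theta = 30 deg, g = 10 m/s^2
sin(30) = 1/2
Using T = 2*v0*sin(theta) / g
T = 2*31*1/2 / 10
T = 31 / 10
T = 31/10 s

31/10 s


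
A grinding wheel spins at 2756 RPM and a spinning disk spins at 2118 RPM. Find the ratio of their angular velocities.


Given: RPM_A = 2756, RPM_B = 2118
omega = 2*pi*RPM/60, so omega_A/omega_B = RPM_A / RPM_B
omega_A/omega_B = 2756 / 2118
omega_A/omega_B = 1378/1059

1378/1059


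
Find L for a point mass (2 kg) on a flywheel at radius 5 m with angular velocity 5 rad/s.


Given: m = 2 kg, r = 5 m, omega = 5 rad/s
For a point mass: I = m*r^2
I = 2*5^2 = 2*25 = 50
L = I*omega = 50*5
L = 250 kg*m^2/s

250 kg*m^2/s


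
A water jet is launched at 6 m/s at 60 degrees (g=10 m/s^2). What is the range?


Given: v0 = 6 m/s, theta = 60 deg, g = 10 m/s^2
sin(2*60) = sin(120) = sqrt(3)/2
Using R = v0^2 * sin(2*theta) / g
R = 6^2 * (sqrt(3)/2) / 10
R = 36 * sqrt(3) / 20
R = 9/5*sqrt(3) m

9/5*sqrt(3) m


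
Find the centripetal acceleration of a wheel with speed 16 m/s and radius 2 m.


Given: v = 16 m/s, r = 2 m
Using a_c = v^2 / r
a_c = 16^2 / 2
a_c = 256 / 2
a_c = 128 m/s^2

128 m/s^2


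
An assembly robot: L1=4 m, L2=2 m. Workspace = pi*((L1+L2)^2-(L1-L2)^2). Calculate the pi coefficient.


Given: L1 = 4, L2 = 2
(L1+L2)^2 = (6)^2 = 36
(L1-L2)^2 = (2)^2 = 4
Difference = 36 - 4 = 32
This equals 4*L1*L2 = 4*4*2 = 32
Workspace area = 32*pi

32


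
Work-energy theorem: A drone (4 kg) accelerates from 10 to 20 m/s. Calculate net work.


Given: m = 4 kg, v0 = 10 m/s, v = 20 m/s
Using W = (1/2)*m*(v^2 - v0^2)
v^2 = 20^2 = 400
v0^2 = 10^2 = 100
v^2 - v0^2 = 400 - 100 = 300
W = (1/2)*4*300 = 600 J

600 J


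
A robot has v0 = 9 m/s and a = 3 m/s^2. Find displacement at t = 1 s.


Given: v0 = 9 m/s, a = 3 m/s^2, t = 1 s
Using s = v0*t + (1/2)*a*t^2
s = 9*1 + (1/2)*3*1^2
s = 9 + (1/2)*3
s = 9 + 3/2
s = 21/2

21/2 m


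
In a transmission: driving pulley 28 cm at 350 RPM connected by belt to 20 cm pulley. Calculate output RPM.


Given: D1 = 28 cm, w1 = 350 RPM, D2 = 20 cm
Using D1*w1 = D2*w2
w2 = D1*w1 / D2
w2 = 28*350 / 20
w2 = 9800 / 20
w2 = 490 RPM

490 RPM


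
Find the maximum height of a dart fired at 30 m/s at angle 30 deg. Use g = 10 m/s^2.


Given: v0 = 30 m/s, theta = 30 deg, g = 10 m/s^2
sin^2(30) = 1/4
Using H = v0^2 * sin^2(theta) / (2*g)
H = 30^2 * 1/4 / (2*10)
H = 900 * 1/4 / 20
H = 225 / 20
H = 45/4 m

45/4 m


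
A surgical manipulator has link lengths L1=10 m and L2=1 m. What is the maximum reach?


Given: L1 = 10 m, L2 = 1 m
For a 2-link planar arm, max reach = L1 + L2 (fully extended)
Max reach = 10 + 1
Max reach = 11 m

11 m


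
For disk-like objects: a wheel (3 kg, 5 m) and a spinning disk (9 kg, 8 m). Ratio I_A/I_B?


Given: M1=3 kg, R1=5 m, M2=9 kg, R2=8 m
For a disk: I = (1/2)*M*R^2, so I_A/I_B = (M1*R1^2)/(M2*R2^2)
M1*R1^2 = 3*25 = 75
M2*R2^2 = 9*64 = 576
I_A/I_B = 75/576 = 25/192

25/192


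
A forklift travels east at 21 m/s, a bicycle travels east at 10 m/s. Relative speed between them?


Given: v_A = 21 m/s east, v_B = 10 m/s east
Both move in the same direction; relative speed = |v_A - v_B|
|21 - 10| = |11|
= 11 m/s

11 m/s


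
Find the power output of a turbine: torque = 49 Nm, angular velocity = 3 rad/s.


Given: tau = 49 Nm, omega = 3 rad/s
Using P = tau * omega
P = 49 * 3
P = 147 W

147 W


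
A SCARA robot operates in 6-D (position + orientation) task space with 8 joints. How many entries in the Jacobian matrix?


Given: task space dimension = 6, joints = 8
Jacobian is a 6 x 8 matrix
Total entries = rows * columns
Total = 6 * 8
Total = 48

48


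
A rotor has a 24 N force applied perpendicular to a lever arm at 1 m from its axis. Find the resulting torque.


Given: F = 24 N, r = 1 m, angle = 90 deg (perpendicular)
Using tau = F * r * sin(90)
sin(90) = 1
tau = 24 * 1 * 1
tau = 24 Nm

24 Nm


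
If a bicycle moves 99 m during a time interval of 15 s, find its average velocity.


Given: distance d = 99 m, time t = 15 s
Using v = d / t
v = 99 / 15
v = 33/5 m/s

33/5 m/s


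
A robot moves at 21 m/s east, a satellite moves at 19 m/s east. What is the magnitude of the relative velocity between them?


Given: v_A = 21 m/s east, v_B = 19 m/s east
Both move in the same direction; relative speed = |v_A - v_B|
|21 - 19| = |2|
= 2 m/s

2 m/s


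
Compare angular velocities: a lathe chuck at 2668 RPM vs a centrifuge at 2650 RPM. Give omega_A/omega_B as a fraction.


Given: RPM_A = 2668, RPM_B = 2650
omega = 2*pi*RPM/60, so omega_A/omega_B = RPM_A / RPM_B
omega_A/omega_B = 2668 / 2650
omega_A/omega_B = 1334/1325

1334/1325


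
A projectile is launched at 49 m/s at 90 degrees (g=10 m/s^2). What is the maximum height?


Given: v0 = 49 m/s, theta = 90 deg, g = 10 m/s^2
sin^2(90) = 1
Using H = v0^2 * sin^2(theta) / (2*g)
H = 49^2 * 1 / (2*10)
H = 2401 * 1 / 20
H = 2401 / 20
H = 2401/20 m

2401/20 m


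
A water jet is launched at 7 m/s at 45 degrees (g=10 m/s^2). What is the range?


Given: v0 = 7 m/s, theta = 45 deg, g = 10 m/s^2
sin(2*45) = sin(90) = 1
Using R = v0^2 * sin(2*theta) / g
R = 7^2 * 1 / 10
R = 49 / 10
R = 49/10 m

49/10 m


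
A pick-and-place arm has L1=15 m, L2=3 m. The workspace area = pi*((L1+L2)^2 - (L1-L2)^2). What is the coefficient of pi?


Given: L1 = 15, L2 = 3
(L1+L2)^2 = (18)^2 = 324
(L1-L2)^2 = (12)^2 = 144
Difference = 324 - 144 = 180
This equals 4*L1*L2 = 4*15*3 = 180
Workspace area = 180*pi

180


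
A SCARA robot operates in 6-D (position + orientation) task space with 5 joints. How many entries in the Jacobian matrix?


Given: task space dimension = 6, joints = 5
Jacobian is a 6 x 5 matrix
Total entries = rows * columns
Total = 6 * 5
Total = 30

30


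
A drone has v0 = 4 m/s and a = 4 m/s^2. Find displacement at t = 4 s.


Given: v0 = 4 m/s, a = 4 m/s^2, t = 4 s
Using s = v0*t + (1/2)*a*t^2
s = 4*4 + (1/2)*4*4^2
s = 16 + (1/2)*64
s = 16 + 32
s = 48

48 m


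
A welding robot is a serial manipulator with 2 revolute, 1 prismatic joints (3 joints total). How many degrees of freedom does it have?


Given: serial robot with 2 revolute, 1 prismatic joints
DOF contribution per joint type: revolute=1, prismatic=1, spherical=3, fixed=0
DOF = 2*1 + 1*1
DOF = 3

3


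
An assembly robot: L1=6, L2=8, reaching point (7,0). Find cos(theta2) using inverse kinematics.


Given: L1 = 6, L2 = 8, target (x, y) = (7, 0)
Using cos(theta2) = (x^2 + y^2 - L1^2 - L2^2) / (2*L1*L2)
x^2 + y^2 = 7^2 + 0 = 49
L1^2 + L2^2 = 36 + 64 = 100
Numerator = 49 - 100 = -51
Denominator = 2*6*8 = 96
cos(theta2) = -51/96 = -17/32

-17/32


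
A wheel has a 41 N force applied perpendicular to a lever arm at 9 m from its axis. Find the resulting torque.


Given: F = 41 N, r = 9 m, angle = 90 deg (perpendicular)
Using tau = F * r * sin(90)
sin(90) = 1
tau = 41 * 9 * 1
tau = 369 Nm

369 Nm


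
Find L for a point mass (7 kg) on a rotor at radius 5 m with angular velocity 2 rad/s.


Given: m = 7 kg, r = 5 m, omega = 2 rad/s
For a point mass: I = m*r^2
I = 7*5^2 = 7*25 = 175
L = I*omega = 175*2
L = 350 kg*m^2/s

350 kg*m^2/s


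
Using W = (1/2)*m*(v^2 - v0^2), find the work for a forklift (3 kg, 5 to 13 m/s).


Given: m = 3 kg, v0 = 5 m/s, v = 13 m/s
Using W = (1/2)*m*(v^2 - v0^2)
v^2 = 13^2 = 169
v0^2 = 5^2 = 25
v^2 - v0^2 = 169 - 25 = 144
W = (1/2)*3*144 = 216 J

216 J


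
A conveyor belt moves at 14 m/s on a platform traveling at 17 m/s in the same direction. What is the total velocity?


Given: object velocity = 14 m/s, platform velocity = 17 m/s (same direction)
Using classical velocity addition: v_total = v_object + v_platform
v_total = 14 + 17
v_total = 31 m/s

31 m/s


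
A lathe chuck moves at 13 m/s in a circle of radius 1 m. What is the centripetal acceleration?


Given: v = 13 m/s, r = 1 m
Using a_c = v^2 / r
a_c = 13^2 / 1
a_c = 169 / 1
a_c = 169 m/s^2

169 m/s^2


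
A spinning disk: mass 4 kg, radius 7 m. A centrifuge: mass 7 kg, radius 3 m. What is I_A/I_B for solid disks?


Given: M1=4 kg, R1=7 m, M2=7 kg, R2=3 m
For a disk: I = (1/2)*M*R^2, so I_A/I_B = (M1*R1^2)/(M2*R2^2)
M1*R1^2 = 4*49 = 196
M2*R2^2 = 7*9 = 63
I_A/I_B = 196/63 = 28/9

28/9


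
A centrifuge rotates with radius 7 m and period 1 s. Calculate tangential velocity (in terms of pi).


Given: radius r = 7 m, period T = 1 s
Using v = 2*pi*r / T
v = 2*pi*7 / 1
v = 14*pi / 1
v = 14*pi m/s

14*pi m/s


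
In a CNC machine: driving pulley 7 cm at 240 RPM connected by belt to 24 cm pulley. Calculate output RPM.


Given: D1 = 7 cm, w1 = 240 RPM, D2 = 24 cm
Using D1*w1 = D2*w2
w2 = D1*w1 / D2
w2 = 7*240 / 24
w2 = 1680 / 24
w2 = 70 RPM

70 RPM


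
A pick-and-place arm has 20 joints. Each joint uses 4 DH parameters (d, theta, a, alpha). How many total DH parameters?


Given: 20 joints, 4 DH parameters per joint (d, theta, a, alpha)
Total DH parameters = number_of_joints * 4
Total = 20 * 4
Total = 80

80


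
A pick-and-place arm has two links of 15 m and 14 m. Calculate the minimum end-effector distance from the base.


Given: L1 = 15 m, L2 = 14 m
For a 2-link planar arm, min reach = |L1 - L2| (second link folded back)
Min reach = |15 - 14|
Min reach = 1 m

1 m


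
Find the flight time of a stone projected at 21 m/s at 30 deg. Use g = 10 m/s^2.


Given: v0 = 21 m/s, theta = 30 deg, g = 10 m/s^2
sin(30) = 1/2
Using T = 2*v0*sin(theta) / g
T = 2*21*1/2 / 10
T = 21 / 10
T = 21/10 s

21/10 s


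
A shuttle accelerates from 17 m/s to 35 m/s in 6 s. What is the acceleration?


Given: initial velocity v0 = 17 m/s, final velocity v = 35 m/s, time t = 6 s
Using a = (v - v0) / t
a = (35 - 17) / 6
a = 18 / 6
a = 3 m/s^2

3 m/s^2


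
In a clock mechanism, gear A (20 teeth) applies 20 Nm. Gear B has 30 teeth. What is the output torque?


Given: N1 = 20, N2 = 30, T1 = 20 Nm
Using T2/T1 = N2/N1
T2 = T1 * N2 / N1
T2 = 20 * 30 / 20
T2 = 600 / 20
T2 = 30 Nm

30 Nm


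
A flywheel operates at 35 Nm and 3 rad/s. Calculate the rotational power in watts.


Given: tau = 35 Nm, omega = 3 rad/s
Using P = tau * omega
P = 35 * 3
P = 105 W

105 W


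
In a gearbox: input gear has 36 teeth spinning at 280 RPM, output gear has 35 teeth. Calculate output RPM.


Given: N1 = 36 teeth, w1 = 280 RPM, N2 = 35 teeth
Using N1*w1 = N2*w2
w2 = N1*w1 / N2
w2 = 36*280 / 35
w2 = 10080 / 35
w2 = 288 RPM

288 RPM


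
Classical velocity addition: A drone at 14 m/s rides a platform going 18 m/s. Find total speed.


Given: object velocity = 14 m/s, platform velocity = 18 m/s (same direction)
Using classical velocity addition: v_total = v_object + v_platform
v_total = 14 + 18
v_total = 32 m/s

32 m/s


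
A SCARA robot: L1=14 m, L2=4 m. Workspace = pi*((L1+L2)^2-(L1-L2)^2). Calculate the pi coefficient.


Given: L1 = 14, L2 = 4
(L1+L2)^2 = (18)^2 = 324
(L1-L2)^2 = (10)^2 = 100
Difference = 324 - 100 = 224
This equals 4*L1*L2 = 4*14*4 = 224
Workspace area = 224*pi

224


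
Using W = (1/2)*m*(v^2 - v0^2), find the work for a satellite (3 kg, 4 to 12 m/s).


Given: m = 3 kg, v0 = 4 m/s, v = 12 m/s
Using W = (1/2)*m*(v^2 - v0^2)
v^2 = 12^2 = 144
v0^2 = 4^2 = 16
v^2 - v0^2 = 144 - 16 = 128
W = (1/2)*3*128 = 192 J

192 J


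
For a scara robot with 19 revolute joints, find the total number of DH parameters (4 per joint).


Given: 19 joints, 4 DH parameters per joint (d, theta, a, alpha)
Total DH parameters = number_of_joints * 4
Total = 19 * 4
Total = 76

76


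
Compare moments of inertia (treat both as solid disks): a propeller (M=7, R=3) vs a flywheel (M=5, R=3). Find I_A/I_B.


Given: M1=7 kg, R1=3 m, M2=5 kg, R2=3 m
For a disk: I = (1/2)*M*R^2, so I_A/I_B = (M1*R1^2)/(M2*R2^2)
M1*R1^2 = 7*9 = 63
M2*R2^2 = 5*9 = 45
I_A/I_B = 63/45 = 7/5

7/5


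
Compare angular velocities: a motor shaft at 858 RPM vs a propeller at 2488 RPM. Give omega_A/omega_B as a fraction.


Given: RPM_A = 858, RPM_B = 2488
omega = 2*pi*RPM/60, so omega_A/omega_B = RPM_A / RPM_B
omega_A/omega_B = 858 / 2488
omega_A/omega_B = 429/1244

429/1244


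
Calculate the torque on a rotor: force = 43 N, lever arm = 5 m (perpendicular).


Given: F = 43 N, r = 5 m, angle = 90 deg (perpendicular)
Using tau = F * r * sin(90)
sin(90) = 1
tau = 43 * 5 * 1
tau = 215 Nm

215 Nm


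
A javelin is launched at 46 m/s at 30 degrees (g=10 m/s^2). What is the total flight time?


Given: v0 = 46 m/s, theta = 30 deg, g = 10 m/s^2
sin(30) = 1/2
Using T = 2*v0*sin(theta) / g
T = 2*46*1/2 / 10
T = 46 / 10
T = 23/5 s

23/5 s


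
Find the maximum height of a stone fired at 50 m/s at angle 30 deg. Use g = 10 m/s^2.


Given: v0 = 50 m/s, theta = 30 deg, g = 10 m/s^2
sin^2(30) = 1/4
Using H = v0^2 * sin^2(theta) / (2*g)
H = 50^2 * 1/4 / (2*10)
H = 2500 * 1/4 / 20
H = 625 / 20
H = 125/4 m

125/4 m


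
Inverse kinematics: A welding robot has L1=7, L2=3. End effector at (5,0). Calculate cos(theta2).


Given: L1 = 7, L2 = 3, target (x, y) = (5, 0)
Using cos(theta2) = (x^2 + y^2 - L1^2 - L2^2) / (2*L1*L2)
x^2 + y^2 = 5^2 + 0 = 25
L1^2 + L2^2 = 49 + 9 = 58
Numerator = 25 - 58 = -33
Denominator = 2*7*3 = 42
cos(theta2) = -33/42 = -11/14

-11/14


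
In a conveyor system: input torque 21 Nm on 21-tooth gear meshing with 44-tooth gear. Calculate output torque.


Given: N1 = 21, N2 = 44, T1 = 21 Nm
Using T2/T1 = N2/N1
T2 = T1 * N2 / N1
T2 = 21 * 44 / 21
T2 = 924 / 21
T2 = 44 Nm

44 Nm


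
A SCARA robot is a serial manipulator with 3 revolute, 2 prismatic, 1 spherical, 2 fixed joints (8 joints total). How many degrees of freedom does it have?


Given: serial robot with 3 revolute, 2 prismatic, 1 spherical, 2 fixed joints
DOF contribution per joint type: revolute=1, prismatic=1, spherical=3, fixed=0
DOF = 3*1 + 2*1 + 1*3 + 2*0
DOF = 8

8


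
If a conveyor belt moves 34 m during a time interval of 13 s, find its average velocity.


Given: distance d = 34 m, time t = 13 s
Using v = d / t
v = 34 / 13
v = 34/13 m/s

34/13 m/s


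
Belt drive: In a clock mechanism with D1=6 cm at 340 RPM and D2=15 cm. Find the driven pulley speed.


Given: D1 = 6 cm, w1 = 340 RPM, D2 = 15 cm
Using D1*w1 = D2*w2
w2 = D1*w1 / D2
w2 = 6*340 / 15
w2 = 2040 / 15
w2 = 136 RPM

136 RPM


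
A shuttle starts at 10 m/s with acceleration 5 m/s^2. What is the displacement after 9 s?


Given: v0 = 10 m/s, a = 5 m/s^2, t = 9 s
Using s = v0*t + (1/2)*a*t^2
s = 10*9 + (1/2)*5*9^2
s = 90 + (1/2)*405
s = 90 + 405/2
s = 585/2

585/2 m


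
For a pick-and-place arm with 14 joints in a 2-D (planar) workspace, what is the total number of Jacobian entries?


Given: task space dimension = 2, joints = 14
Jacobian is a 2 x 14 matrix
Total entries = rows * columns
Total = 2 * 14
Total = 28

28


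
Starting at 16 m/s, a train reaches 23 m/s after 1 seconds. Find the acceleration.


Given: initial velocity v0 = 16 m/s, final velocity v = 23 m/s, time t = 1 s
Using a = (v - v0) / t
a = (23 - 16) / 1
a = 7 / 1
a = 7 m/s^2

7 m/s^2


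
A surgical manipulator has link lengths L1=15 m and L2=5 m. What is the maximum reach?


Given: L1 = 15 m, L2 = 5 m
For a 2-link planar arm, max reach = L1 + L2 (fully extended)
Max reach = 15 + 5
Max reach = 20 m

20 m


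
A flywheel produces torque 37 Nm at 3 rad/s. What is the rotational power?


Given: tau = 37 Nm, omega = 3 rad/s
Using P = tau * omega
P = 37 * 3
P = 111 W

111 W


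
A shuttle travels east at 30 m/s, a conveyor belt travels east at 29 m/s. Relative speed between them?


Given: v_A = 30 m/s east, v_B = 29 m/s east
Both move in the same direction; relative speed = |v_A - v_B|
|30 - 29| = |1|
= 1 m/s

1 m/s


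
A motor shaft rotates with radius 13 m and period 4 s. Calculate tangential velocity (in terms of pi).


Given: radius r = 13 m, period T = 4 s
Using v = 2*pi*r / T
v = 2*pi*13 / 4
v = 26*pi / 4
v = 13/2*pi m/s

13/2*pi m/s


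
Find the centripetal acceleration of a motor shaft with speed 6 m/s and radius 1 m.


Given: v = 6 m/s, r = 1 m
Using a_c = v^2 / r
a_c = 6^2 / 1
a_c = 36 / 1
a_c = 36 m/s^2

36 m/s^2


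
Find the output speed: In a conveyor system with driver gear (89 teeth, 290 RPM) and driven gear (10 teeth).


Given: N1 = 89 teeth, w1 = 290 RPM, N2 = 10 teeth
Using N1*w1 = N2*w2
w2 = N1*w1 / N2
w2 = 89*290 / 10
w2 = 25810 / 10
w2 = 2581 RPM

2581 RPM


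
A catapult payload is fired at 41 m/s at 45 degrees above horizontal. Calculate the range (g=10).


Given: v0 = 41 m/s, theta = 45 deg, g = 10 m/s^2
sin(2*45) = sin(90) = 1
Using R = v0^2 * sin(2*theta) / g
R = 41^2 * 1 / 10
R = 1681 / 10
R = 1681/10 m

1681/10 m


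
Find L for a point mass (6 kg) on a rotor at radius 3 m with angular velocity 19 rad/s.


Given: m = 6 kg, r = 3 m, omega = 19 rad/s
For a point mass: I = m*r^2
I = 6*3^2 = 6*9 = 54
L = I*omega = 54*19
L = 1026 kg*m^2/s

1026 kg*m^2/s


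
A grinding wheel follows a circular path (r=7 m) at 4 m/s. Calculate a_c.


Given: v = 4 m/s, r = 7 m
Using a_c = v^2 / r
a_c = 4^2 / 7
a_c = 16 / 7
a_c = 16/7 m/s^2

16/7 m/s^2


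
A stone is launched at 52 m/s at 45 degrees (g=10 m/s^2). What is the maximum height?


Given: v0 = 52 m/s, theta = 45 deg, g = 10 m/s^2
sin^2(45) = 1/2
Using H = v0^2 * sin^2(theta) / (2*g)
H = 52^2 * 1/2 / (2*10)
H = 2704 * 1/2 / 20
H = 1352 / 20
H = 338/5 m

338/5 m


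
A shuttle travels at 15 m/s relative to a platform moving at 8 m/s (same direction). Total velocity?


Given: object velocity = 15 m/s, platform velocity = 8 m/s (same direction)
Using classical velocity addition: v_total = v_object + v_platform
v_total = 15 + 8
v_total = 23 m/s

23 m/s


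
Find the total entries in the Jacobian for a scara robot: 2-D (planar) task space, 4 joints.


Given: task space dimension = 2, joints = 4
Jacobian is a 2 x 4 matrix
Total entries = rows * columns
Total = 2 * 4
Total = 8

8


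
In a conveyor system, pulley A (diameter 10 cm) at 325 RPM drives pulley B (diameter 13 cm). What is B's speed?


Given: D1 = 10 cm, w1 = 325 RPM, D2 = 13 cm
Using D1*w1 = D2*w2
w2 = D1*w1 / D2
w2 = 10*325 / 13
w2 = 3250 / 13
w2 = 250 RPM

250 RPM


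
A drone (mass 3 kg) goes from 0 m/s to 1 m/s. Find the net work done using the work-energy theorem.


Given: m = 3 kg, v0 = 0 m/s, v = 1 m/s
Using W = (1/2)*m*(v^2 - v0^2)
v^2 = 1^2 = 1
v0^2 = 0^2 = 0
v^2 - v0^2 = 1 - 0 = 1
W = (1/2)*3*1 = 3/2 J

3/2 J


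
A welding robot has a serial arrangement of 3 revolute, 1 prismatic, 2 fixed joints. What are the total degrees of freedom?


Given: serial robot with 3 revolute, 1 prismatic, 2 fixed joints
DOF contribution per joint type: revolute=1, prismatic=1, spherical=3, fixed=0
DOF = 3*1 + 1*1 + 2*0
DOF = 4

4


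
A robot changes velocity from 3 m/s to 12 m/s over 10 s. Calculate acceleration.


Given: initial velocity v0 = 3 m/s, final velocity v = 12 m/s, time t = 10 s
Using a = (v - v0) / t
a = (12 - 3) / 10
a = 9 / 10
a = 9/10 m/s^2

9/10 m/s^2


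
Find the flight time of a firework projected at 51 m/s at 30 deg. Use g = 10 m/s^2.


Given: v0 = 51 m/s, theta = 30 deg, g = 10 m/s^2
sin(30) = 1/2
Using T = 2*v0*sin(theta) / g
T = 2*51*1/2 / 10
T = 51 / 10
T = 51/10 s

51/10 s


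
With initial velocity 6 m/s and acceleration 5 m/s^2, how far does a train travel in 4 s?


Given: v0 = 6 m/s, a = 5 m/s^2, t = 4 s
Using s = v0*t + (1/2)*a*t^2
s = 6*4 + (1/2)*5*4^2
s = 24 + (1/2)*80
s = 24 + 40
s = 64

64 m


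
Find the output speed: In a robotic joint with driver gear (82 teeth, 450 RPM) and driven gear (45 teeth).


Given: N1 = 82 teeth, w1 = 450 RPM, N2 = 45 teeth
Using N1*w1 = N2*w2
w2 = N1*w1 / N2
w2 = 82*450 / 45
w2 = 36900 / 45
w2 = 820 RPM

820 RPM


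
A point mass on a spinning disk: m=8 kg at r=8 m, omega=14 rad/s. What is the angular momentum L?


Given: m = 8 kg, r = 8 m, omega = 14 rad/s
For a point mass: I = m*r^2
I = 8*8^2 = 8*64 = 512
L = I*omega = 512*14
L = 7168 kg*m^2/s

7168 kg*m^2/s


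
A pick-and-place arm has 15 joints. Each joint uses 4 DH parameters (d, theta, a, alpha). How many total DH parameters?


Given: 15 joints, 4 DH parameters per joint (d, theta, a, alpha)
Total DH parameters = number_of_joints * 4
Total = 15 * 4
Total = 60

60


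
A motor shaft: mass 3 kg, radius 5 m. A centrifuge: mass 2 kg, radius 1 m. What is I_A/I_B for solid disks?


Given: M1=3 kg, R1=5 m, M2=2 kg, R2=1 m
For a disk: I = (1/2)*M*R^2, so I_A/I_B = (M1*R1^2)/(M2*R2^2)
M1*R1^2 = 3*25 = 75
M2*R2^2 = 2*1 = 2
I_A/I_B = 75/2 = 75/2

75/2


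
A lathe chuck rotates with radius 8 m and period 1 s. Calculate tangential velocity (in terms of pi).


Given: radius r = 8 m, period T = 1 s
Using v = 2*pi*r / T
v = 2*pi*8 / 1
v = 16*pi / 1
v = 16*pi m/s

16*pi m/s
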